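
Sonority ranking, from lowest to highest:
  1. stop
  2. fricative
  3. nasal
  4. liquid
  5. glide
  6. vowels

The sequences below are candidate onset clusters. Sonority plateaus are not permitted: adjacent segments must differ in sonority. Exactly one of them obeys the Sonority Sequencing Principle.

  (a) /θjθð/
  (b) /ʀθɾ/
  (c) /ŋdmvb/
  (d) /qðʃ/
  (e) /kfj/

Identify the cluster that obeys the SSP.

(a) 2-5-2-2 → violates
(b) 4-2-4 → violates
(c) 3-1-3-2-1 → violates
(d) 1-2-2 → violates
(e) 1-2-5 → obeys

e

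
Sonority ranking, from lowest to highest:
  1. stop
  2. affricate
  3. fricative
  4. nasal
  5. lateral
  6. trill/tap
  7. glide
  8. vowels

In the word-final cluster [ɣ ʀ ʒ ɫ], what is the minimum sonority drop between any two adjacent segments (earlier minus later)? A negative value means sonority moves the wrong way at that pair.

-3

/ɣ/ is a fricative (sonority 3).
/ʀ/ is a trill/tap (sonority 6).
/ʒ/ is a fricative (sonority 3).
/ɫ/ is a lateral (sonority 5).
/ɣ/→/ʀ/: change -3.
/ʀ/→/ʒ/: change +3.
/ʒ/→/ɫ/: change -2.
Minimum = -3.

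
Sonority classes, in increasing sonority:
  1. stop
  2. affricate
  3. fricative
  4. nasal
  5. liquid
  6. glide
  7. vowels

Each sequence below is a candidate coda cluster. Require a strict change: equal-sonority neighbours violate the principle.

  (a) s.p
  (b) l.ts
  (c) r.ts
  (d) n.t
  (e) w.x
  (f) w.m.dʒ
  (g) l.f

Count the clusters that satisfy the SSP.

7

(a) 3-1 → obeys
(b) 5-2 → obeys
(c) 5-2 → obeys
(d) 4-1 → obeys
(e) 6-3 → obeys
(f) 6-4-2 → obeys
(g) 5-3 → obeys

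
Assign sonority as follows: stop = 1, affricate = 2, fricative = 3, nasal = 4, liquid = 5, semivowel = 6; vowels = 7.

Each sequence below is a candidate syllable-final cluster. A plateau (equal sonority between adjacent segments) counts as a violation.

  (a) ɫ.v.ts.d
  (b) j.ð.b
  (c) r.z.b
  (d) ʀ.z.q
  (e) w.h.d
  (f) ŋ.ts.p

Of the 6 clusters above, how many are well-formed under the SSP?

6

(a) sonority 5-3-2-1: well-formed.
(b) sonority 6-3-1: well-formed.
(c) sonority 5-3-1: well-formed.
(d) sonority 5-3-1: well-formed.
(e) sonority 6-3-1: well-formed.
(f) sonority 4-2-1: well-formed.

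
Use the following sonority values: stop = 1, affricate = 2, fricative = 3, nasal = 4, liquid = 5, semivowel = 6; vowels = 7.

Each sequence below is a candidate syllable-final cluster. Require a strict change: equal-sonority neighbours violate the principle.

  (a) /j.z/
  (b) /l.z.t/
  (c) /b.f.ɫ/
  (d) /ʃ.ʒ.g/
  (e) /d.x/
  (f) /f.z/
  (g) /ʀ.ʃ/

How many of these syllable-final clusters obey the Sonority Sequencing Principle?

(a) /j.z/: profile 6-3 — obeys.
(b) /l.z.t/: profile 5-3-1 — obeys.
(c) /b.f.ɫ/: profile 1-3-5 — violates.
(d) /ʃ.ʒ.g/: profile 3-3-1 — violates.
(e) /d.x/: profile 1-3 — violates.
(f) /f.z/: profile 3-3 — violates.
(g) /ʀ.ʃ/: profile 5-3 — obeys.

3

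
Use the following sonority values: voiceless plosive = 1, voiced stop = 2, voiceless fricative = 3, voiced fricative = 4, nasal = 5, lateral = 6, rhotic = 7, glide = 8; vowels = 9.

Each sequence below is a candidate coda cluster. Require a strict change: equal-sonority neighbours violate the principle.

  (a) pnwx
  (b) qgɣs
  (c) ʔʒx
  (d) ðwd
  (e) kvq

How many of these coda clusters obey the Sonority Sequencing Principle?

(a) sonority 1-5-8-3: ill-formed.
(b) sonority 1-2-4-3: ill-formed.
(c) sonority 1-4-3: ill-formed.
(d) sonority 4-8-2: ill-formed.
(e) sonority 1-4-1: ill-formed.

0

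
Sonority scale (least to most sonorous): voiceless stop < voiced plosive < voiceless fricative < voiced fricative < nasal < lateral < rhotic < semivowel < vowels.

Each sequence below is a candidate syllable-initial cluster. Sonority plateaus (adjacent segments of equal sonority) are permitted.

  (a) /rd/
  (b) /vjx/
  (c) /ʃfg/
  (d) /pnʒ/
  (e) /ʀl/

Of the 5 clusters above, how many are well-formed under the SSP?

(a) sonority 7-2: ill-formed.
(b) sonority 4-8-3: ill-formed.
(c) sonority 3-3-2: ill-formed.
(d) sonority 1-5-4: ill-formed.
(e) sonority 7-6: ill-formed.

0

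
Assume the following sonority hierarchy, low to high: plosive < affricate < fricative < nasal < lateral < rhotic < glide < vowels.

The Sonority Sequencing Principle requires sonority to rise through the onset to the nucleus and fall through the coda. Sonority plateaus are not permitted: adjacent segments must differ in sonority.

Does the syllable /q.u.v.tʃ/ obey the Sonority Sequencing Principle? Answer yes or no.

yes

Onset: /q/ is a plosive (sonority 1); then the nucleus /u/ (sonority 8).
Onset profile 1-8 — rises to the nucleus.
Coda: /v/ is a fricative (sonority 3), /tʃ/ is an affricate (sonority 2).
Coda profile 8-3-2 — falls from the nucleus.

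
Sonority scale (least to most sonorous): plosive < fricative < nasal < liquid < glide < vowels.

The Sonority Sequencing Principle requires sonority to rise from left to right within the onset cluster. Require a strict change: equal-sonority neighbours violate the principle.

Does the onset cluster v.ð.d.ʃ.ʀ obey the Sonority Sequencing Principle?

no

/v/ — fricative, sonority 2.
/ð/ — fricative, sonority 2.
/d/ — plosive, sonority 1.
/ʃ/ — fricative, sonority 2.
/ʀ/ — liquid, sonority 4.
The profile is 2-2-1-2-4. Between /v/ (2) and /ð/ (2) sonority does not rise, so the cluster violates the SSP.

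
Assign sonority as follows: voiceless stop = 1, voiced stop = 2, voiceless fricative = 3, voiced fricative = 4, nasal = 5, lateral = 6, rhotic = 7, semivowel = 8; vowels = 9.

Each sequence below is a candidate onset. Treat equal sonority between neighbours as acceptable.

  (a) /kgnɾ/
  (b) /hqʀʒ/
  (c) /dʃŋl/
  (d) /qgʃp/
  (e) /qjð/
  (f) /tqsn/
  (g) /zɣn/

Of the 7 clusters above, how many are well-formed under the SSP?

(a) sonority 1-2-5-7: well-formed.
(b) sonority 3-1-7-4: ill-formed.
(c) sonority 2-3-5-6: well-formed.
(d) sonority 1-2-3-1: ill-formed.
(e) sonority 1-8-4: ill-formed.
(f) sonority 1-1-3-5: well-formed.
(g) sonority 4-4-5: well-formed.

4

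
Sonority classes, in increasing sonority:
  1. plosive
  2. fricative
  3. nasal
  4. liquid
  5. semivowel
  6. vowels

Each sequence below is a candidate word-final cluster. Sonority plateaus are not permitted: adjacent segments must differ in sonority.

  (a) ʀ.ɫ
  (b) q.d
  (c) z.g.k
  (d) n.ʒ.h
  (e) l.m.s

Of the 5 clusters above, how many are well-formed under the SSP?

(a) 4-4 → violates
(b) 1-1 → violates
(c) 2-1-1 → violates
(d) 3-2-2 → violates
(e) 4-3-2 → obeys

1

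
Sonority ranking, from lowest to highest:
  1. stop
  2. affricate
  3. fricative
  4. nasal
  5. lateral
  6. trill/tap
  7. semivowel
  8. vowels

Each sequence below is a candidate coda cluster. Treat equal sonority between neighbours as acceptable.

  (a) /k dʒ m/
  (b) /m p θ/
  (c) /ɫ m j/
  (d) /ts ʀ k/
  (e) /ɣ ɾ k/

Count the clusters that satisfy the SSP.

(a) sonority 1-2-4: ill-formed.
(b) sonority 4-1-3: ill-formed.
(c) sonority 5-4-7: ill-formed.
(d) sonority 2-6-1: ill-formed.
(e) sonority 3-6-1: ill-formed.

0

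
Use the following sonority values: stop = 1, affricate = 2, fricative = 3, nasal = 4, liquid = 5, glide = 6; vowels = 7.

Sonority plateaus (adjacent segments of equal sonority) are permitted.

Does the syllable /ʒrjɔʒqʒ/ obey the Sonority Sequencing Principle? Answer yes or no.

no

Onset: /ʒ/ is a fricative (sonority 3), /r/ is a liquid (sonority 5), /j/ is a glide (sonority 6); then the nucleus /ɔ/ (sonority 7).
Onset profile 3-5-6-7 — rises to the nucleus.
Coda: /ʒ/ is a fricative (sonority 3), /q/ is a stop (sonority 1), /ʒ/ is a fricative (sonority 3).
Coda profile 7-3-1-3 — does not fall throughout.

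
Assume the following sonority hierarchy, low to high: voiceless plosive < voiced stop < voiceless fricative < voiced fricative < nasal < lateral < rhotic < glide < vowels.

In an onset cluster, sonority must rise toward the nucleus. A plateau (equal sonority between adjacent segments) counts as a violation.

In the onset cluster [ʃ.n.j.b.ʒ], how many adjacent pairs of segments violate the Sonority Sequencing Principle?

1

/ʃ/: voiceless fricative = 3.
/n/: nasal = 5.
/j/: glide = 8.
/b/: voiced stop = 2.
/ʒ/: voiced fricative = 4.
/ʃ/→/n/: 3→5 (rises) — ok.
/n/→/j/: 5→8 (rises) — ok.
/j/→/b/: 8→2 (does not rise) — violation.
/b/→/ʒ/: 2→4 (rises) — ok.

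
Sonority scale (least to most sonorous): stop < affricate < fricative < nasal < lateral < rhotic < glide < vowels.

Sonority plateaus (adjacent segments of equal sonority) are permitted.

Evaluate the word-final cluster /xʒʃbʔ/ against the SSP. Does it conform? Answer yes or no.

yes

/x/: fricative = 3.
/ʒ/: fricative = 3.
/ʃ/: fricative = 3.
/b/: stop = 1.
/ʔ/: stop = 1.
The profile 3-3-3-1-1 is non-increasing (plateaus allowed), so the word-final cluster satisfies the SSP.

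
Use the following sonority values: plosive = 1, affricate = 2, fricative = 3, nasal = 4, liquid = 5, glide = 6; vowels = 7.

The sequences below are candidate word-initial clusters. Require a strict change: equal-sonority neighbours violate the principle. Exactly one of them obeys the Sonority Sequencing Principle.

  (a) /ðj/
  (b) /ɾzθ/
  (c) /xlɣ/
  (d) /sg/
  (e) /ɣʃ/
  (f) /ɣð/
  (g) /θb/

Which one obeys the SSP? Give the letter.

a

(a) sonority 3-6: well-formed.
(b) sonority 5-3-3: ill-formed.
(c) sonority 3-5-3: ill-formed.
(d) sonority 3-1: ill-formed.
(e) sonority 3-3: ill-formed.
(f) sonority 3-3: ill-formed.
(g) sonority 3-1: ill-formed.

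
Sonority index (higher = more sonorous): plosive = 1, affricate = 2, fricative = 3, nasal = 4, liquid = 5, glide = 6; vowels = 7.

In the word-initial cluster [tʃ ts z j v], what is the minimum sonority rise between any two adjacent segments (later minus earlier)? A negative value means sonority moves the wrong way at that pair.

/tʃ/ is an affricate (sonority 2).
/ts/ is an affricate (sonority 2).
/z/ is a fricative (sonority 3).
/j/ is a glide (sonority 6).
/v/ is a fricative (sonority 3).
/tʃ/→/ts/: change +0.
/ts/→/z/: change +1.
/z/→/j/: change +3.
/j/→/v/: change -3.
Minimum = -3.

-3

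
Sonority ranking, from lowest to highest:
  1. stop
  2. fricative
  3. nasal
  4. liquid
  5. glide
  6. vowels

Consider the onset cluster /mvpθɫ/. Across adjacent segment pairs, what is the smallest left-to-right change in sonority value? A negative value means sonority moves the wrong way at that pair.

-1

/m/ is a nasal (sonority 3).
/v/ is a fricative (sonority 2).
/p/ is a stop (sonority 1).
/θ/ is a fricative (sonority 2).
/ɫ/ is a liquid (sonority 4).
/m/→/v/: change -1.
/v/→/p/: change -1.
/p/→/θ/: change +1.
/θ/→/ɫ/: change +2.
Minimum = -1.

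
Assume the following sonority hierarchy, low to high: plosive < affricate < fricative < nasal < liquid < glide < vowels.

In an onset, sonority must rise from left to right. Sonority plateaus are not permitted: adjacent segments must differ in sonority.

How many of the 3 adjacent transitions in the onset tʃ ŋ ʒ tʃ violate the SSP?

2

/tʃ/ — affricate, sonority 2.
/ŋ/ — nasal, sonority 4.
/ʒ/ — fricative, sonority 3.
/tʃ/ — affricate, sonority 2.
/tʃ/→/ŋ/: 2→4 (rises) — ok.
/ŋ/→/ʒ/: 4→3 (does not rise) — violation.
/ʒ/→/tʃ/: 3→2 (does not rise) — violation.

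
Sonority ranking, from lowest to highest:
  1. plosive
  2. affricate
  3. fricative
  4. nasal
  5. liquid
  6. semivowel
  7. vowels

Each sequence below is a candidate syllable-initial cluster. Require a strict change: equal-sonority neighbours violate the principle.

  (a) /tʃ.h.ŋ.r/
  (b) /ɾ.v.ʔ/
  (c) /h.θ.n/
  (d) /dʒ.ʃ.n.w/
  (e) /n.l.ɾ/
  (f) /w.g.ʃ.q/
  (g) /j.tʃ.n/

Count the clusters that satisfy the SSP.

2

(a) sonority 2-3-4-5: well-formed.
(b) sonority 5-3-1: ill-formed.
(c) sonority 3-3-4: ill-formed.
(d) sonority 2-3-4-6: well-formed.
(e) sonority 4-5-5: ill-formed.
(f) sonority 6-1-3-1: ill-formed.
(g) sonority 6-2-4: ill-formed.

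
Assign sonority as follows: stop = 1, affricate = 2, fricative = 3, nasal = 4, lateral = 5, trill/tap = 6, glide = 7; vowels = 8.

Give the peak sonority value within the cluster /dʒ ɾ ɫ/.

6

/dʒ/: affricate = 2.
/ɾ/: trill/tap = 6.
/ɫ/: lateral = 5.
The maximum is 6.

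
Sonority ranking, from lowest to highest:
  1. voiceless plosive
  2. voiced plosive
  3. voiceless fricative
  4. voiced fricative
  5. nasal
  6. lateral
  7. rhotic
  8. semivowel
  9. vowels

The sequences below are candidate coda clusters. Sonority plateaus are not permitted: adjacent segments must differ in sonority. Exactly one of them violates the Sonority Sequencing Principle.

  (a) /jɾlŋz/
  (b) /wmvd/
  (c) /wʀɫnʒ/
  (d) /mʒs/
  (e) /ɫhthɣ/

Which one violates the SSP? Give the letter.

(a) 8-7-6-5-4 → obeys
(b) 8-5-4-2 → obeys
(c) 8-7-6-5-4 → obeys
(d) 5-4-3 → obeys
(e) 6-3-1-3-4 → violates

e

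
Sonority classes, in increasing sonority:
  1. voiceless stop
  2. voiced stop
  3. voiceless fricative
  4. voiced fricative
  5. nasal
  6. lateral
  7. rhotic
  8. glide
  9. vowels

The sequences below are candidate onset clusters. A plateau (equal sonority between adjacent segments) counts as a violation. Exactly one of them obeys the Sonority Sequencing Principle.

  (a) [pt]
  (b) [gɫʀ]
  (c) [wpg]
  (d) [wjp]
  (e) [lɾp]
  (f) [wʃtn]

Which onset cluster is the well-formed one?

b

(a) [pt]: profile 1-1 — violates.
(b) [gɫʀ]: profile 2-6-7 — obeys.
(c) [wpg]: profile 8-1-2 — violates.
(d) [wjp]: profile 8-8-1 — violates.
(e) [lɾp]: profile 6-7-1 — violates.
(f) [wʃtn]: profile 8-3-1-5 — violates.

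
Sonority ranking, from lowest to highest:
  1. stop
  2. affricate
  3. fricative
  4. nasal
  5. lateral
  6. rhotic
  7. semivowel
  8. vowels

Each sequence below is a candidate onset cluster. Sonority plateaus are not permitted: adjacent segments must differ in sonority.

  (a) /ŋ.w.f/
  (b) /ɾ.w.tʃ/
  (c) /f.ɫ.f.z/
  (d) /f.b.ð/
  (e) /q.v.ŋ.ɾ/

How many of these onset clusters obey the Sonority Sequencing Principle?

(a) 4-7-3 → violates
(b) 6-7-2 → violates
(c) 3-5-3-3 → violates
(d) 3-1-3 → violates
(e) 1-3-4-6 → obeys

1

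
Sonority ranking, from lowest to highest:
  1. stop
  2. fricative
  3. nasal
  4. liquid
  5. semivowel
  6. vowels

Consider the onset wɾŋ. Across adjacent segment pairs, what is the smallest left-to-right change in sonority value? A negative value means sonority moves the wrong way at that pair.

-1

/w/ is a semivowel (sonority 5).
/ɾ/ is a liquid (sonority 4).
/ŋ/ is a nasal (sonority 3).
/w/→/ɾ/: change -1.
/ɾ/→/ŋ/: change -1.
Minimum = -1.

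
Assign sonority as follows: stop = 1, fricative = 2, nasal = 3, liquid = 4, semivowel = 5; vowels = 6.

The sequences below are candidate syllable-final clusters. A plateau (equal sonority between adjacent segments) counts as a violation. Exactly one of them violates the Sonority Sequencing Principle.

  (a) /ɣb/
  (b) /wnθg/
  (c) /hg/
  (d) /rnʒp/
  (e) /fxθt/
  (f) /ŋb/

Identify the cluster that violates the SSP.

e

(a) 2-1 → obeys
(b) 5-3-2-1 → obeys
(c) 2-1 → obeys
(d) 4-3-2-1 → obeys
(e) 2-2-2-1 → violates
(f) 3-1 → obeys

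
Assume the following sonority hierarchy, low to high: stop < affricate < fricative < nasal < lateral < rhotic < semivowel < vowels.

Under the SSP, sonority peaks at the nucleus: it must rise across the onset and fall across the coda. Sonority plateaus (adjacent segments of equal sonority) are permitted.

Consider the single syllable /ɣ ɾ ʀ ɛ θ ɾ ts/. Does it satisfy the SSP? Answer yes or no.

Onset: /ɣ/ is a fricative (sonority 3), /ɾ/ is a rhotic (sonority 6), /ʀ/ is a rhotic (sonority 6); then the nucleus /ɛ/ (sonority 8).
Onset profile 3-6-6-8 — rises to the nucleus.
Coda: /θ/ is a fricative (sonority 3), /ɾ/ is a rhotic (sonority 6), /ts/ is an affricate (sonority 2).
Coda profile 8-3-6-2 — does not fall throughout.

no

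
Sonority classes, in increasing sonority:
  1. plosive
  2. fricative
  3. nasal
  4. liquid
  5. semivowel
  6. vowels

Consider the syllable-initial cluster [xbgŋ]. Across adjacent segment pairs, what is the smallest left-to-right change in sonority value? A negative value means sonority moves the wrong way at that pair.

-1

/x/ is a fricative (sonority 2).
/b/ is a plosive (sonority 1).
/g/ is a plosive (sonority 1).
/ŋ/ is a nasal (sonority 3).
/x/→/b/: change -1.
/b/→/g/: change +0.
/g/→/ŋ/: change +2.
Minimum = -1.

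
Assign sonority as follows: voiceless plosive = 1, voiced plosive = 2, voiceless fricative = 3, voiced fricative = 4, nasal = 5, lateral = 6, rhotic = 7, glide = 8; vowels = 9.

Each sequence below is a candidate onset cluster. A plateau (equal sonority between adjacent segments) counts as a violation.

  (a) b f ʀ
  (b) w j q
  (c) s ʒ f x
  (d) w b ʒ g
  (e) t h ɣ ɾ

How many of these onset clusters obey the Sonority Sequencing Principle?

2

(a) sonority 2-3-7: well-formed.
(b) sonority 8-8-1: ill-formed.
(c) sonority 3-4-3-3: ill-formed.
(d) sonority 8-2-4-2: ill-formed.
(e) sonority 1-3-4-7: well-formed.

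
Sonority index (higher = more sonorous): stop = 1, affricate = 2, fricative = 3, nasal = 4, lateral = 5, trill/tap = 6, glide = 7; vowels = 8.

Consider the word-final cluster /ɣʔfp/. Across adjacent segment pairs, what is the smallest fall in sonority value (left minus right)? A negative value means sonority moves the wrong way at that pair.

-2

/ɣ/ — fricative, sonority 3.
/ʔ/ — stop, sonority 1.
/f/ — fricative, sonority 3.
/p/ — stop, sonority 1.
/ɣ/→/ʔ/: change +2.
/ʔ/→/f/: change -2.
/f/→/p/: change +2.
Minimum = -2.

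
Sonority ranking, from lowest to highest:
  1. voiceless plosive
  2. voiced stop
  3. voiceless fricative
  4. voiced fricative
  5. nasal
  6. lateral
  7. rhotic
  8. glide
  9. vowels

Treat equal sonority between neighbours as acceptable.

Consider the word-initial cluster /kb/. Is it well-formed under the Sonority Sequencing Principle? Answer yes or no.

/k/ — voiceless plosive, sonority 1.
/b/ — voiced stop, sonority 2.
The profile 1-2 strictly rises, so the word-initial cluster satisfies the SSP.

yes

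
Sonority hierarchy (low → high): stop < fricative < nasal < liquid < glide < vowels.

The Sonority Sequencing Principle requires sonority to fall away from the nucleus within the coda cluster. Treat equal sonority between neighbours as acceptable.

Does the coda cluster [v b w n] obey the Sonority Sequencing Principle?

/v/ is a fricative (sonority 2).
/b/ is a stop (sonority 1).
/w/ is a glide (sonority 5).
/n/ is a nasal (sonority 3).
The profile is 2-1-5-3. Between /b/ (1) and /w/ (5) sonority does not fall, so the cluster violates the SSP.

no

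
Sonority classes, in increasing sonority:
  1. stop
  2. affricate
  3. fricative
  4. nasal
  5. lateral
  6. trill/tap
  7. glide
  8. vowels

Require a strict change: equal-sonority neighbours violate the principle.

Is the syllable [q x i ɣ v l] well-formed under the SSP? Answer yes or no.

no

Onset: /q/ is a stop (sonority 1), /x/ is a fricative (sonority 3); then the nucleus /i/ (sonority 8).
Onset profile 1-3-8 — rises to the nucleus.
Coda: /ɣ/ is a fricative (sonority 3), /v/ is a fricative (sonority 3), /l/ is a lateral (sonority 5).
Coda profile 8-3-3-5 — does not strictly fall throughout.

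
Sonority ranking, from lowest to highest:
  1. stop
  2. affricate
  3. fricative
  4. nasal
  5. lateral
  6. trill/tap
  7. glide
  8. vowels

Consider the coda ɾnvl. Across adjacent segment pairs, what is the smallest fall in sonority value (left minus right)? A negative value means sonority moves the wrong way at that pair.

-2

/ɾ/ — trill/tap, sonority 6.
/n/ — nasal, sonority 4.
/v/ — fricative, sonority 3.
/l/ — lateral, sonority 5.
/ɾ/→/n/: change +2.
/n/→/v/: change +1.
/v/→/l/: change -2.
Minimum = -2.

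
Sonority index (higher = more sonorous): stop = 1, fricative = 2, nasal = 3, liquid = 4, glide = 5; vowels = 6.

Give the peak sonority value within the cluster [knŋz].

3

/k/: stop = 1.
/n/: nasal = 3.
/ŋ/: nasal = 3.
/z/: fricative = 2.
The maximum is 3.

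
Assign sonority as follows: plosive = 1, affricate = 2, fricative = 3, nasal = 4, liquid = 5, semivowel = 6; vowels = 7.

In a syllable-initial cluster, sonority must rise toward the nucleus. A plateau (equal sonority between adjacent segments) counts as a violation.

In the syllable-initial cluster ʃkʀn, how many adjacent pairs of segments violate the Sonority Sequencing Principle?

2

/ʃ/ — fricative, sonority 3.
/k/ — plosive, sonority 1.
/ʀ/ — liquid, sonority 5.
/n/ — nasal, sonority 4.
/ʃ/→/k/: 3→1 (does not rise) — violation.
/k/→/ʀ/: 1→5 (rises) — ok.
/ʀ/→/n/: 5→4 (does not rise) — violation.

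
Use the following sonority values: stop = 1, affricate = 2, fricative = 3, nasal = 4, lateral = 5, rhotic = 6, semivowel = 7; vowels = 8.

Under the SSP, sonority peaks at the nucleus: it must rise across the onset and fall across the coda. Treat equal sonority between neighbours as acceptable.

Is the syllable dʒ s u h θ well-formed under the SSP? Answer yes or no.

Onset: /dʒ/ is an affricate (sonority 2), /s/ is a fricative (sonority 3); then the nucleus /u/ (sonority 8).
Onset profile 2-3-8 — rises to the nucleus.
Coda: /h/ is a fricative (sonority 3), /θ/ is a fricative (sonority 3).
Coda profile 8-3-3 — falls from the nucleus.

yes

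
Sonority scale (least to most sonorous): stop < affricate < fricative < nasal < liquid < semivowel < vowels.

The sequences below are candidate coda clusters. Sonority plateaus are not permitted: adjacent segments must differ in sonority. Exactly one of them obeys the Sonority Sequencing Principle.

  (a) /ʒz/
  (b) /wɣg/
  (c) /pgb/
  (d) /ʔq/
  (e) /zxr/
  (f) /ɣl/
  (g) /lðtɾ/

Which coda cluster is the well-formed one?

(a) sonority 3-3: ill-formed.
(b) sonority 6-3-1: well-formed.
(c) sonority 1-1-1: ill-formed.
(d) sonority 1-1: ill-formed.
(e) sonority 3-3-5: ill-formed.
(f) sonority 3-5: ill-formed.
(g) sonority 5-3-1-5: ill-formed.

b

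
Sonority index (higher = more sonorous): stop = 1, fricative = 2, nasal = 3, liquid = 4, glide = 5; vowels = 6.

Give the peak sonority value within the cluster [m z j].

/m/: nasal = 3.
/z/: fricative = 2.
/j/: glide = 5.
The maximum is 5.

5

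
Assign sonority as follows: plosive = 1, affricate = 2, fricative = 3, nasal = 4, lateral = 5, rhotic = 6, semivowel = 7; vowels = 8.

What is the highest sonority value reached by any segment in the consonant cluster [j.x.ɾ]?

/j/: semivowel = 7.
/x/: fricative = 3.
/ɾ/: rhotic = 6.
The maximum is 7.

7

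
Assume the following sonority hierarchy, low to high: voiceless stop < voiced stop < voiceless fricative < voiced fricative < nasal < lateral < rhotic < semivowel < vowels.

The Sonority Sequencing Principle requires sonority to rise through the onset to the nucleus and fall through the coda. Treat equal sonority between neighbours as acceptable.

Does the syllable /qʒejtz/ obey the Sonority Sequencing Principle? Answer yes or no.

Onset: /q/ is a voiceless stop (sonority 1), /ʒ/ is a voiced fricative (sonority 4); then the nucleus /e/ (sonority 9).
Onset profile 1-4-9 — rises to the nucleus.
Coda: /j/ is a semivowel (sonority 8), /t/ is a voiceless stop (sonority 1), /z/ is a voiced fricative (sonority 4).
Coda profile 9-8-1-4 — does not fall throughout.

no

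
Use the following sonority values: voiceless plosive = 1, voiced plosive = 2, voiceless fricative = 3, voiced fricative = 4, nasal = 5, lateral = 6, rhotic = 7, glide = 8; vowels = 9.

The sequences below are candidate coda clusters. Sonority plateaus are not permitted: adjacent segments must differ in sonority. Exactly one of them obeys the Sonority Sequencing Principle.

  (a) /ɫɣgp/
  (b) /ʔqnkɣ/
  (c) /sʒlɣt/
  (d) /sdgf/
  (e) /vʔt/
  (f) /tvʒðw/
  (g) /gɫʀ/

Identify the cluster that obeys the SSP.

a

(a) /ɫɣgp/: profile 6-4-2-1 — obeys.
(b) /ʔqnkɣ/: profile 1-1-5-1-4 — violates.
(c) /sʒlɣt/: profile 3-4-6-4-1 — violates.
(d) /sdgf/: profile 3-2-2-3 — violates.
(e) /vʔt/: profile 4-1-1 — violates.
(f) /tvʒðw/: profile 1-4-4-4-8 — violates.
(g) /gɫʀ/: profile 2-6-7 — violates.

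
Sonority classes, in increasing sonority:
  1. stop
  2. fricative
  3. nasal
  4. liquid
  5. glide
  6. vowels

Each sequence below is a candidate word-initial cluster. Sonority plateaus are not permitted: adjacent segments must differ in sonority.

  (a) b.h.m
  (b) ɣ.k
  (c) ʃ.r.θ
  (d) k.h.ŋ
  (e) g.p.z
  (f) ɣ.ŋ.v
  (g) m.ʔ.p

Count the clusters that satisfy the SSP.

(a) sonority 1-2-3: well-formed.
(b) sonority 2-1: ill-formed.
(c) sonority 2-4-2: ill-formed.
(d) sonority 1-2-3: well-formed.
(e) sonority 1-1-2: ill-formed.
(f) sonority 2-3-2: ill-formed.
(g) sonority 3-1-1: ill-formed.

2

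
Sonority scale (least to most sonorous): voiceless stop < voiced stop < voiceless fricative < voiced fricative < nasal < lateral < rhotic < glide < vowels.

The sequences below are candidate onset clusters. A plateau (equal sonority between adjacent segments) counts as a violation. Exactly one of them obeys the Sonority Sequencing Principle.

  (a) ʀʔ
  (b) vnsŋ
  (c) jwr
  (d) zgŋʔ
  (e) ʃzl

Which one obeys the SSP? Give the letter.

e

(a) sonority 7-1: ill-formed.
(b) sonority 4-5-3-5: ill-formed.
(c) sonority 8-8-7: ill-formed.
(d) sonority 4-2-5-1: ill-formed.
(e) sonority 3-4-6: well-formed.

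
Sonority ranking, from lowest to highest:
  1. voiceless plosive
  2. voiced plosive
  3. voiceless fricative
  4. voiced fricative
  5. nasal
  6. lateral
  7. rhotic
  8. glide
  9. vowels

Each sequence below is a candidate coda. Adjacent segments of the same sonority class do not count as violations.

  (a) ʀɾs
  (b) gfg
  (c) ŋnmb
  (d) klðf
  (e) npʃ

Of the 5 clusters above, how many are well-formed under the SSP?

(a) 7-7-3 → obeys
(b) 2-3-2 → violates
(c) 5-5-5-2 → obeys
(d) 1-6-4-3 → violates
(e) 5-1-3 → violates

2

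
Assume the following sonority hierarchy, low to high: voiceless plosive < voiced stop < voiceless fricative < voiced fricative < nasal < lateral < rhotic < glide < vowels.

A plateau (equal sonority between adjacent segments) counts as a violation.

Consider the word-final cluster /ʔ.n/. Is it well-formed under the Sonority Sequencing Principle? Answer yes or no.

/ʔ/: voiceless plosive = 1.
/n/: nasal = 5.
The profile is 1-5. Between /ʔ/ (1) and /n/ (5) sonority does not fall, so the cluster violates the SSP.

no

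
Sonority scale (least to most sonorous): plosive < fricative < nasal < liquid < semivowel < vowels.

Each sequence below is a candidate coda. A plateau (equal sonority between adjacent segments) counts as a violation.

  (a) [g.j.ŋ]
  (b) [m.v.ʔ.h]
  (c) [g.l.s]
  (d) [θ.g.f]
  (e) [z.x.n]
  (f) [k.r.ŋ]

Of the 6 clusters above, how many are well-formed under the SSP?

0

(a) 1-5-3 → violates
(b) 3-2-1-2 → violates
(c) 1-4-2 → violates
(d) 2-1-2 → violates
(e) 2-2-3 → violates
(f) 1-4-3 → violates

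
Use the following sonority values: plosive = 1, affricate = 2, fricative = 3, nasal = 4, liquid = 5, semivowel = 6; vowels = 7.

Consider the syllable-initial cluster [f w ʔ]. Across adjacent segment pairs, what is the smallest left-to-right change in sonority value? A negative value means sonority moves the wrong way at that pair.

/f/: fricative = 3.
/w/: semivowel = 6.
/ʔ/: plosive = 1.
/f/→/w/: change +3.
/w/→/ʔ/: change -5.
Minimum = -5.

-5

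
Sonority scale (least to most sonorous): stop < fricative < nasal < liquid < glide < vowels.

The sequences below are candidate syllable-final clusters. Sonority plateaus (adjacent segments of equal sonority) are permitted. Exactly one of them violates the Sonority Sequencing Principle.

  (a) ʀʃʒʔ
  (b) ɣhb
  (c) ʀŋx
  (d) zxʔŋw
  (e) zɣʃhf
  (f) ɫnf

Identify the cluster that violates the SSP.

(a) sonority 4-2-2-1: well-formed.
(b) sonority 2-2-1: well-formed.
(c) sonority 4-3-2: well-formed.
(d) sonority 2-2-1-3-5: ill-formed.
(e) sonority 2-2-2-2-2: well-formed.
(f) sonority 4-3-2: well-formed.

d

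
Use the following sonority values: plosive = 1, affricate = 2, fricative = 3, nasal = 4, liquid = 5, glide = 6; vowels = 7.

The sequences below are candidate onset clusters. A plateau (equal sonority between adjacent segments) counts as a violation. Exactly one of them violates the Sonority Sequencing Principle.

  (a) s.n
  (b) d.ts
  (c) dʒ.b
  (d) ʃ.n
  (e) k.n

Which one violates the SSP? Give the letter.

c

(a) 3-4 → obeys
(b) 1-2 → obeys
(c) 2-1 → violates
(d) 3-4 → obeys
(e) 1-4 → obeys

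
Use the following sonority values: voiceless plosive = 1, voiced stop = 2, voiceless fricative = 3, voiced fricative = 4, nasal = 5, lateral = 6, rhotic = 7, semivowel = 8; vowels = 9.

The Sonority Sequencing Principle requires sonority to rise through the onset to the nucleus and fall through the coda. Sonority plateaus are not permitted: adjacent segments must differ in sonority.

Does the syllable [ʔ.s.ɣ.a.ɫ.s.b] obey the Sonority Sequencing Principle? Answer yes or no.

Onset: /ʔ/ is a voiceless plosive (sonority 1), /s/ is a voiceless fricative (sonority 3), /ɣ/ is a voiced fricative (sonority 4); then the nucleus /a/ (sonority 9).
Onset profile 1-3-4-9 — rises to the nucleus.
Coda: /ɫ/ is a lateral (sonority 6), /s/ is a voiceless fricative (sonority 3), /b/ is a voiced stop (sonority 2).
Coda profile 9-6-3-2 — falls from the nucleus.

yes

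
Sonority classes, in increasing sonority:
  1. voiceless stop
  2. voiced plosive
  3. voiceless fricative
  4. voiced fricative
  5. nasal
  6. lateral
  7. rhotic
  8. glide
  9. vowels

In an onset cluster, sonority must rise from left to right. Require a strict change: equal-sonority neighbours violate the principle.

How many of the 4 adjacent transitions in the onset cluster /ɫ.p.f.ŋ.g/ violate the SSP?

/ɫ/: lateral = 6.
/p/: voiceless stop = 1.
/f/: voiceless fricative = 3.
/ŋ/: nasal = 5.
/g/: voiced plosive = 2.
/ɫ/→/p/: 6→1 (does not rise) — violation.
/p/→/f/: 1→3 (rises) — ok.
/f/→/ŋ/: 3→5 (rises) — ok.
/ŋ/→/g/: 5→2 (does not rise) — violation.

2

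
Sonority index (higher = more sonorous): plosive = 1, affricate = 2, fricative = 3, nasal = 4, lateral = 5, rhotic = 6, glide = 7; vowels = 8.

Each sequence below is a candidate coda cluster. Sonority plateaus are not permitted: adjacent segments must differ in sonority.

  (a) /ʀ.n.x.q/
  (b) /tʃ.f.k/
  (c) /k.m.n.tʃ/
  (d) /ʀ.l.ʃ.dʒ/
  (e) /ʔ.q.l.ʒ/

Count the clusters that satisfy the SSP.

(a) /ʀ.n.x.q/: profile 6-4-3-1 — obeys.
(b) /tʃ.f.k/: profile 2-3-1 — violates.
(c) /k.m.n.tʃ/: profile 1-4-4-2 — violates.
(d) /ʀ.l.ʃ.dʒ/: profile 6-5-3-2 — obeys.
(e) /ʔ.q.l.ʒ/: profile 1-1-5-3 — violates.

2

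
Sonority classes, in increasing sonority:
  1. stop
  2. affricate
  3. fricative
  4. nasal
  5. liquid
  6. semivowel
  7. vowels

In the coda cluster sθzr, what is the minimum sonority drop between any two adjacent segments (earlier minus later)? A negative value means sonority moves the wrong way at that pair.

-2

/s/ — fricative, sonority 3.
/θ/ — fricative, sonority 3.
/z/ — fricative, sonority 3.
/r/ — liquid, sonority 5.
/s/→/θ/: change +0.
/θ/→/z/: change +0.
/z/→/r/: change -2.
Minimum = -2.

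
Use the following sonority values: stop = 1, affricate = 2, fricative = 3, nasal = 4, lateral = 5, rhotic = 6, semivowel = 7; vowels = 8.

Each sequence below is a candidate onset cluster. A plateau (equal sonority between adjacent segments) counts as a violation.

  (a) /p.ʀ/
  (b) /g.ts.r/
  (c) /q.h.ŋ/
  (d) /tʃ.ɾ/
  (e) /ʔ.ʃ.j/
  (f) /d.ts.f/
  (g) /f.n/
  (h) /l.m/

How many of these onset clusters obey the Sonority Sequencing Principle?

7

(a) sonority 1-6: well-formed.
(b) sonority 1-2-6: well-formed.
(c) sonority 1-3-4: well-formed.
(d) sonority 2-6: well-formed.
(e) sonority 1-3-7: well-formed.
(f) sonority 1-2-3: well-formed.
(g) sonority 3-4: well-formed.
(h) sonority 5-4: ill-formed.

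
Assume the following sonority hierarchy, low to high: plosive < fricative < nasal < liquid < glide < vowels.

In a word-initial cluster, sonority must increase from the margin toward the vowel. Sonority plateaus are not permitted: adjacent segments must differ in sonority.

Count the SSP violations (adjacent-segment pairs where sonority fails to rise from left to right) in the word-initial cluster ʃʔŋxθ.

/ʃ/ is a fricative (sonority 2).
/ʔ/ is a plosive (sonority 1).
/ŋ/ is a nasal (sonority 3).
/x/ is a fricative (sonority 2).
/θ/ is a fricative (sonority 2).
/ʃ/→/ʔ/: 2→1 (does not rise) — violation.
/ʔ/→/ŋ/: 1→3 (rises) — ok.
/ŋ/→/x/: 3→2 (does not rise) — violation.
/x/→/θ/: 2→2 (plateau) — violation.

3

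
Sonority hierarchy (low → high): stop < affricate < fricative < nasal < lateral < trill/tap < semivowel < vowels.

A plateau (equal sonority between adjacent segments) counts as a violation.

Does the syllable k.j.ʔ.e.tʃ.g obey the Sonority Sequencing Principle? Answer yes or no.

no

Onset: /k/ is a stop (sonority 1), /j/ is a semivowel (sonority 7), /ʔ/ is a stop (sonority 1); then the nucleus /e/ (sonority 8).
Onset profile 1-7-1-8 — does not strictly rise throughout.
Coda: /tʃ/ is an affricate (sonority 2), /g/ is a stop (sonority 1).
Coda profile 8-2-1 — falls from the nucleus.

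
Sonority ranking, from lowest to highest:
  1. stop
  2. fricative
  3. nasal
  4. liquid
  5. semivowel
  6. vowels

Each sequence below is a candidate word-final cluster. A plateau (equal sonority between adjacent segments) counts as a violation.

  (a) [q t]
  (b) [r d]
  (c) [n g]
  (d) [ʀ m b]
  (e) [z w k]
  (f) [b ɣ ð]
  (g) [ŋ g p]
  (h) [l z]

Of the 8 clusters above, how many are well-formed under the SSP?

(a) [q t]: profile 1-1 — violates.
(b) [r d]: profile 4-1 — obeys.
(c) [n g]: profile 3-1 — obeys.
(d) [ʀ m b]: profile 4-3-1 — obeys.
(e) [z w k]: profile 2-5-1 — violates.
(f) [b ɣ ð]: profile 1-2-2 — violates.
(g) [ŋ g p]: profile 3-1-1 — violates.
(h) [l z]: profile 4-2 — obeys.

4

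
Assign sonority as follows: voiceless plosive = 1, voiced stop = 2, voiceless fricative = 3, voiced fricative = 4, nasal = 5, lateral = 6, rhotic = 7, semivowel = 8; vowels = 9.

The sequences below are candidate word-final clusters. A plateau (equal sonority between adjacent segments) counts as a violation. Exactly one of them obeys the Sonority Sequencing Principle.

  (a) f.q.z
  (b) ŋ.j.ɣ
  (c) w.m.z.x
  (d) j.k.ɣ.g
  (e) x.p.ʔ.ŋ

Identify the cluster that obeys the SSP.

c

(a) 3-1-4 → violates
(b) 5-8-4 → violates
(c) 8-5-4-3 → obeys
(d) 8-1-4-2 → violates
(e) 3-1-1-5 → violates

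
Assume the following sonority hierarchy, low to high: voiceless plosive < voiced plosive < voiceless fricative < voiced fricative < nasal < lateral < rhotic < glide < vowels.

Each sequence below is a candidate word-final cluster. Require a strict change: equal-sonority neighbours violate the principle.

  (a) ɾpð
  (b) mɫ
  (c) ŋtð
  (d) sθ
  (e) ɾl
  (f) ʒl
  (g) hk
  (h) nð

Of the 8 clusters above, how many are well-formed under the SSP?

(a) 7-1-4 → violates
(b) 5-6 → violates
(c) 5-1-4 → violates
(d) 3-3 → violates
(e) 7-6 → obeys
(f) 4-6 → violates
(g) 3-1 → obeys
(h) 5-4 → obeys

3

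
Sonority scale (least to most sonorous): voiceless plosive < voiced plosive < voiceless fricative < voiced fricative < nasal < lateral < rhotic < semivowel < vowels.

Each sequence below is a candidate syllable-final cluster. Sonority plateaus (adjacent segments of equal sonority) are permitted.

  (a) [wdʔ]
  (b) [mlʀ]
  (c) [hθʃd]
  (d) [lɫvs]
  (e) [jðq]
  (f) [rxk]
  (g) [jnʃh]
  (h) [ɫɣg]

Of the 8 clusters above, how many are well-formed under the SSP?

7

(a) [wdʔ]: profile 8-2-1 — obeys.
(b) [mlʀ]: profile 5-6-7 — violates.
(c) [hθʃd]: profile 3-3-3-2 — obeys.
(d) [lɫvs]: profile 6-6-4-3 — obeys.
(e) [jðq]: profile 8-4-1 — obeys.
(f) [rxk]: profile 7-3-1 — obeys.
(g) [jnʃh]: profile 8-5-3-3 — obeys.
(h) [ɫɣg]: profile 6-4-2 — obeys.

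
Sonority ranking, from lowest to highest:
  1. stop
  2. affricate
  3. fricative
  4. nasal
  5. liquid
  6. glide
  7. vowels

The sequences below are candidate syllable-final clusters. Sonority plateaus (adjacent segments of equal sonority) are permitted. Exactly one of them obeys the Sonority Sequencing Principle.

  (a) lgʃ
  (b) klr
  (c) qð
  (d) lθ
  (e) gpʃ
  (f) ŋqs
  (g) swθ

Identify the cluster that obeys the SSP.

(a) 5-1-3 → violates
(b) 1-5-5 → violates
(c) 1-3 → violates
(d) 5-3 → obeys
(e) 1-1-3 → violates
(f) 4-1-3 → violates
(g) 3-6-3 → violates

d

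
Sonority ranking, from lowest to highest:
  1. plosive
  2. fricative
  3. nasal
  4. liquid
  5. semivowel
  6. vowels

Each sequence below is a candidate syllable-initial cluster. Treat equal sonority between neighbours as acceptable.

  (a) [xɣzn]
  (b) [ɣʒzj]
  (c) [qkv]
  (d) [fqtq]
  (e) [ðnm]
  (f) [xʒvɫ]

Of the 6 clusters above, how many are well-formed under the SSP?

(a) sonority 2-2-2-3: well-formed.
(b) sonority 2-2-2-5: well-formed.
(c) sonority 1-1-2: well-formed.
(d) sonority 2-1-1-1: ill-formed.
(e) sonority 2-3-3: well-formed.
(f) sonority 2-2-2-4: well-formed.

5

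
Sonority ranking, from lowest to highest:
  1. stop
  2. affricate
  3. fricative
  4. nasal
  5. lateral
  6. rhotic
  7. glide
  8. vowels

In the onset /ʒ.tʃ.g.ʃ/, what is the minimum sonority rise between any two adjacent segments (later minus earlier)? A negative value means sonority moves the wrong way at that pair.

-1

/ʒ/: fricative = 3.
/tʃ/: affricate = 2.
/g/: stop = 1.
/ʃ/: fricative = 3.
/ʒ/→/tʃ/: change -1.
/tʃ/→/g/: change -1.
/g/→/ʃ/: change +2.
Minimum = -1.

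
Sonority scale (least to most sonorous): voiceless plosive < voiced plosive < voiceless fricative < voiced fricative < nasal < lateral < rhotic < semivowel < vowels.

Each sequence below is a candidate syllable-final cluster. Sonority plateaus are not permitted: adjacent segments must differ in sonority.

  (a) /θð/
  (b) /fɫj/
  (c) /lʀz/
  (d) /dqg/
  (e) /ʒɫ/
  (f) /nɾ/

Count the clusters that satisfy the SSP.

0

(a) sonority 3-4: ill-formed.
(b) sonority 3-6-8: ill-formed.
(c) sonority 6-7-4: ill-formed.
(d) sonority 2-1-2: ill-formed.
(e) sonority 4-6: ill-formed.
(f) sonority 5-7: ill-formed.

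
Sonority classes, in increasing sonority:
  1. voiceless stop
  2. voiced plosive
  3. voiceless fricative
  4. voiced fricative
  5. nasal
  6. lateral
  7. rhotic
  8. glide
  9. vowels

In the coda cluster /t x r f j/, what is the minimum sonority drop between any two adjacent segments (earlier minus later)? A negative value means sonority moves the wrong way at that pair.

-5

/t/ is a voiceless stop (sonority 1).
/x/ is a voiceless fricative (sonority 3).
/r/ is a rhotic (sonority 7).
/f/ is a voiceless fricative (sonority 3).
/j/ is a glide (sonority 8).
/t/→/x/: change -2.
/x/→/r/: change -4.
/r/→/f/: change +4.
/f/→/j/: change -5.
Minimum = -5.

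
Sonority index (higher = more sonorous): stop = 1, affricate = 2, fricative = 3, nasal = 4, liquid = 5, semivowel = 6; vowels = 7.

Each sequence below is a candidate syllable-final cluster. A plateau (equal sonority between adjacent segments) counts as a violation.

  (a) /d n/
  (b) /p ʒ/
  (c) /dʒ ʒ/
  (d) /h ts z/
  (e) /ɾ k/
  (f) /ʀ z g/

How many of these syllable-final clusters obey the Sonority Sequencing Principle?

2

(a) /d n/: profile 1-4 — violates.
(b) /p ʒ/: profile 1-3 — violates.
(c) /dʒ ʒ/: profile 2-3 — violates.
(d) /h ts z/: profile 3-2-3 — violates.
(e) /ɾ k/: profile 5-1 — obeys.
(f) /ʀ z g/: profile 5-3-1 — obeys.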